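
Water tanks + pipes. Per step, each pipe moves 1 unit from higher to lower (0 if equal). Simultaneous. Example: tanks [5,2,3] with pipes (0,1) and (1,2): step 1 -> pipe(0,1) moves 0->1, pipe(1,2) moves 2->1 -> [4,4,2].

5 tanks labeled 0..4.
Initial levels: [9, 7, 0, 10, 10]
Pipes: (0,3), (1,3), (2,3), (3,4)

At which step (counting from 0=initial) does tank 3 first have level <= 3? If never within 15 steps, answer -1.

Step 1: flows [3->0,3->1,3->2,3=4] -> levels [10 8 1 7 10]
Step 2: flows [0->3,1->3,3->2,4->3] -> levels [9 7 2 9 9]
Step 3: flows [0=3,3->1,3->2,3=4] -> levels [9 8 3 7 9]
Step 4: flows [0->3,1->3,3->2,4->3] -> levels [8 7 4 9 8]
Step 5: flows [3->0,3->1,3->2,3->4] -> levels [9 8 5 5 9]
Step 6: flows [0->3,1->3,2=3,4->3] -> levels [8 7 5 8 8]
Step 7: flows [0=3,3->1,3->2,3=4] -> levels [8 8 6 6 8]
Step 8: flows [0->3,1->3,2=3,4->3] -> levels [7 7 6 9 7]
Step 9: flows [3->0,3->1,3->2,3->4] -> levels [8 8 7 5 8]
Step 10: flows [0->3,1->3,2->3,4->3] -> levels [7 7 6 9 7]
  -> period-2 cycle (repeats step 8); tank 3 never drops to <=3
Tank 3 never reaches <=3 within 15 steps

Answer: -1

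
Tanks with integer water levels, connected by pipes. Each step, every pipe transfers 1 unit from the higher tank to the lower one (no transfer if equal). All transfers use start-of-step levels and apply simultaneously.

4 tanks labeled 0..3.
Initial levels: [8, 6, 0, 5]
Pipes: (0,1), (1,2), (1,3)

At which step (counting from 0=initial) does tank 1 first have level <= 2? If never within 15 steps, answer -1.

Answer: -1

Derivation:
Step 1: flows [0->1,1->2,1->3] -> levels [7 5 1 6]
Step 2: flows [0->1,1->2,3->1] -> levels [6 6 2 5]
Step 3: flows [0=1,1->2,1->3] -> levels [6 4 3 6]
Step 4: flows [0->1,1->2,3->1] -> levels [5 5 4 5]
Step 5: flows [0=1,1->2,1=3] -> levels [5 4 5 5]
Step 6: flows [0->1,2->1,3->1] -> levels [4 7 4 4]
Step 7: flows [1->0,1->2,1->3] -> levels [5 4 5 5]
  -> period-2 cycle (repeats step 5); tank 1 never drops to <=2
Tank 1 never reaches <=2 within 15 steps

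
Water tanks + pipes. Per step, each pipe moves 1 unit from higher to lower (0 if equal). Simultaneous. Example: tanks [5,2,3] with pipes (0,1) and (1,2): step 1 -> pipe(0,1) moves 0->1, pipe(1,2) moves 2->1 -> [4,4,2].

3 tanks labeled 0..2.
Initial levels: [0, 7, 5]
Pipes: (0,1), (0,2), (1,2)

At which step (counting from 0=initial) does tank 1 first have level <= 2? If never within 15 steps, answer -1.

Step 1: flows [1->0,2->0,1->2] -> levels [2 5 5]
Step 2: flows [1->0,2->0,1=2] -> levels [4 4 4]
Step 3: flows [0=1,0=2,1=2] -> levels [4 4 4]
  -> stable; tank 1 stays at 4 > 2
Tank 1 never reaches <=2 within 15 steps

Answer: -1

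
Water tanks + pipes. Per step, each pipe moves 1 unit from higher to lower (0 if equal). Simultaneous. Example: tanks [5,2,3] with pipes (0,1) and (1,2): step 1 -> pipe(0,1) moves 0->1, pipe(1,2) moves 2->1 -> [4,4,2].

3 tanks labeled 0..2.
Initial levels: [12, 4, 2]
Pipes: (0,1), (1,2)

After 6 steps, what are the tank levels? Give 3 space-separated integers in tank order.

Answer: 6 6 6

Derivation:
Step 1: flows [0->1,1->2] -> levels [11 4 3]
Step 2: flows [0->1,1->2] -> levels [10 4 4]
Step 3: flows [0->1,1=2] -> levels [9 5 4]
Step 4: flows [0->1,1->2] -> levels [8 5 5]
Step 5: flows [0->1,1=2] -> levels [7 6 5]
Step 6: flows [0->1,1->2] -> levels [6 6 6]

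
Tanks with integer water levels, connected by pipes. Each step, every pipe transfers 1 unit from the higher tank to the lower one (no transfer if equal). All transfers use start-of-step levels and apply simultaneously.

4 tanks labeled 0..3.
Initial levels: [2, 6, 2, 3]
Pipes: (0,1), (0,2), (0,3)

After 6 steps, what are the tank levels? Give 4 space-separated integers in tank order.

Answer: 1 4 4 4

Derivation:
Step 1: flows [1->0,0=2,3->0] -> levels [4 5 2 2]
Step 2: flows [1->0,0->2,0->3] -> levels [3 4 3 3]
Step 3: flows [1->0,0=2,0=3] -> levels [4 3 3 3]
Step 4: flows [0->1,0->2,0->3] -> levels [1 4 4 4]
Step 5: flows [1->0,2->0,3->0] -> levels [4 3 3 3]
  -> period-2 cycle: step 5 state = step 3 state
  -> state at step 6: (6-3) mod 2 = 1, same as step 4 -> [1 4 4 4]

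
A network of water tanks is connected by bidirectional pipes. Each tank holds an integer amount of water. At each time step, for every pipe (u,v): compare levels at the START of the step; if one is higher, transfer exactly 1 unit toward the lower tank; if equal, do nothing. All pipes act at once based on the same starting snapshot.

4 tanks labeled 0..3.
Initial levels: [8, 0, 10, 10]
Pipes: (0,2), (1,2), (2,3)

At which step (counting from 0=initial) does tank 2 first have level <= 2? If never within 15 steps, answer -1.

Step 1: flows [2->0,2->1,2=3] -> levels [9 1 8 10]
Step 2: flows [0->2,2->1,3->2] -> levels [8 2 9 9]
Step 3: flows [2->0,2->1,2=3] -> levels [9 3 7 9]
Step 4: flows [0->2,2->1,3->2] -> levels [8 4 8 8]
Step 5: flows [0=2,2->1,2=3] -> levels [8 5 7 8]
Step 6: flows [0->2,2->1,3->2] -> levels [7 6 8 7]
Step 7: flows [2->0,2->1,2->3] -> levels [8 7 5 8]
Step 8: flows [0->2,1->2,3->2] -> levels [7 6 8 7]
  -> period-2 cycle (repeats step 6); tank 2 never drops to <=2
Tank 2 never reaches <=2 within 15 steps

Answer: -1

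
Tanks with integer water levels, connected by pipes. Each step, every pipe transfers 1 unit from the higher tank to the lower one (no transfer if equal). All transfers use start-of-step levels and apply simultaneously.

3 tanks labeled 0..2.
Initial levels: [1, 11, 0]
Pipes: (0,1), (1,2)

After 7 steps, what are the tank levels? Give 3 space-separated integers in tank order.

Step 1: flows [1->0,1->2] -> levels [2 9 1]
Step 2: flows [1->0,1->2] -> levels [3 7 2]
Step 3: flows [1->0,1->2] -> levels [4 5 3]
Step 4: flows [1->0,1->2] -> levels [5 3 4]
Step 5: flows [0->1,2->1] -> levels [4 5 3]
  -> period-2 cycle: step 5 state = step 3 state
  -> state at step 7: (7-3) mod 2 = 0, same as step 3 -> [4 5 3]

Answer: 4 5 3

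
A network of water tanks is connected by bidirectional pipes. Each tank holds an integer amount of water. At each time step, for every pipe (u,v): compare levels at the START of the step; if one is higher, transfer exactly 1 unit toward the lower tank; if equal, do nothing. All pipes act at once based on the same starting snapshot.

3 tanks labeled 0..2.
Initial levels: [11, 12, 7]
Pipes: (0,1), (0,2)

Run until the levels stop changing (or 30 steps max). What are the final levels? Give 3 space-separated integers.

Step 1: flows [1->0,0->2] -> levels [11 11 8]
Step 2: flows [0=1,0->2] -> levels [10 11 9]
Step 3: flows [1->0,0->2] -> levels [10 10 10]
Step 4: flows [0=1,0=2] -> levels [10 10 10]
  -> stable (no change)

Answer: 10 10 10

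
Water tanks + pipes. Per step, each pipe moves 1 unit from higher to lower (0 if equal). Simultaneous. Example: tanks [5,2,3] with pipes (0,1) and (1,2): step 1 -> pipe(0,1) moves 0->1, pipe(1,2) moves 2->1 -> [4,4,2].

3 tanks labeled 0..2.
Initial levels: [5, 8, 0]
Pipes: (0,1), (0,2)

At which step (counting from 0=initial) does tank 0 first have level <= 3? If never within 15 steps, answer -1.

Answer: 6

Derivation:
Step 1: flows [1->0,0->2] -> levels [5 7 1]
Step 2: flows [1->0,0->2] -> levels [5 6 2]
Step 3: flows [1->0,0->2] -> levels [5 5 3]
Step 4: flows [0=1,0->2] -> levels [4 5 4]
Step 5: flows [1->0,0=2] -> levels [5 4 4]
Step 6: flows [0->1,0->2] -> levels [3 5 5]
Tank 0 first reaches <=3 at step 6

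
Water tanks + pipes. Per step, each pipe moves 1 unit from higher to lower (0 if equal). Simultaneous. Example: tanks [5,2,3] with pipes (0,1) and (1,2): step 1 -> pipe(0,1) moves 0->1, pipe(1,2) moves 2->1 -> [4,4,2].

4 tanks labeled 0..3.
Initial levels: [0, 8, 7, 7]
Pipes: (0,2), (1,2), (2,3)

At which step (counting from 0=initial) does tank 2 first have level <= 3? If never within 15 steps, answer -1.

Answer: -1

Derivation:
Step 1: flows [2->0,1->2,2=3] -> levels [1 7 7 7]
Step 2: flows [2->0,1=2,2=3] -> levels [2 7 6 7]
Step 3: flows [2->0,1->2,3->2] -> levels [3 6 7 6]
Step 4: flows [2->0,2->1,2->3] -> levels [4 7 4 7]
Step 5: flows [0=2,1->2,3->2] -> levels [4 6 6 6]
Step 6: flows [2->0,1=2,2=3] -> levels [5 6 5 6]
Step 7: flows [0=2,1->2,3->2] -> levels [5 5 7 5]
Step 8: flows [2->0,2->1,2->3] -> levels [6 6 4 6]
Step 9: flows [0->2,1->2,3->2] -> levels [5 5 7 5]
  -> period-2 cycle (repeats step 7); tank 2 never drops to <=3
Tank 2 never reaches <=3 within 15 steps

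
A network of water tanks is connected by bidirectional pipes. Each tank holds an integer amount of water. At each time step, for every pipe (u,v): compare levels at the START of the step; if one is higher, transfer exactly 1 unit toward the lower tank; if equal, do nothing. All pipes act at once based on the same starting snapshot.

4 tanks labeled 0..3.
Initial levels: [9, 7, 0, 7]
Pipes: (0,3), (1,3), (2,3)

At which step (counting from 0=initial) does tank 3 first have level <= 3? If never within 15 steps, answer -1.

Step 1: flows [0->3,1=3,3->2] -> levels [8 7 1 7]
Step 2: flows [0->3,1=3,3->2] -> levels [7 7 2 7]
Step 3: flows [0=3,1=3,3->2] -> levels [7 7 3 6]
Step 4: flows [0->3,1->3,3->2] -> levels [6 6 4 7]
Step 5: flows [3->0,3->1,3->2] -> levels [7 7 5 4]
Step 6: flows [0->3,1->3,2->3] -> levels [6 6 4 7]
  -> period-2 cycle (repeats step 4); tank 3 never drops to <=3
Tank 3 never reaches <=3 within 15 steps

Answer: -1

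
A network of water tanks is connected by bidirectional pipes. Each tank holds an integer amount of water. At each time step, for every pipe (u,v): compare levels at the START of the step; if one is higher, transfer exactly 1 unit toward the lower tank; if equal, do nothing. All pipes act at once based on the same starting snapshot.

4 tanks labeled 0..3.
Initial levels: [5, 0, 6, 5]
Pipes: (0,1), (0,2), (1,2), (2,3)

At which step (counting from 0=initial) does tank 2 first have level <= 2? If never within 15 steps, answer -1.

Answer: -1

Derivation:
Step 1: flows [0->1,2->0,2->1,2->3] -> levels [5 2 3 6]
Step 2: flows [0->1,0->2,2->1,3->2] -> levels [3 4 4 5]
Step 3: flows [1->0,2->0,1=2,3->2] -> levels [5 3 4 4]
Step 4: flows [0->1,0->2,2->1,2=3] -> levels [3 5 4 4]
Step 5: flows [1->0,2->0,1->2,2=3] -> levels [5 3 4 4]
  -> period-2 cycle (repeats step 3); tank 2 never drops to <=2
Tank 2 never reaches <=2 within 15 steps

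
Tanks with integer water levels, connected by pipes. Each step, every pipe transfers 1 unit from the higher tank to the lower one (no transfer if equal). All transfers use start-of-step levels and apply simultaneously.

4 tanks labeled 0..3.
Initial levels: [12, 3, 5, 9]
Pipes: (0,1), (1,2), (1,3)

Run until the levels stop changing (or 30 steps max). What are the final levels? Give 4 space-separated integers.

Answer: 8 5 8 8

Derivation:
Step 1: flows [0->1,2->1,3->1] -> levels [11 6 4 8]
Step 2: flows [0->1,1->2,3->1] -> levels [10 7 5 7]
Step 3: flows [0->1,1->2,1=3] -> levels [9 7 6 7]
Step 4: flows [0->1,1->2,1=3] -> levels [8 7 7 7]
Step 5: flows [0->1,1=2,1=3] -> levels [7 8 7 7]
Step 6: flows [1->0,1->2,1->3] -> levels [8 5 8 8]
Step 7: flows [0->1,2->1,3->1] -> levels [7 8 7 7]
  -> period-2 cycle: step 7 state = step 5 state; never stabilizes
  -> state at step 30: (30-5) mod 2 = 1, same as step 6 -> [8 5 8 8]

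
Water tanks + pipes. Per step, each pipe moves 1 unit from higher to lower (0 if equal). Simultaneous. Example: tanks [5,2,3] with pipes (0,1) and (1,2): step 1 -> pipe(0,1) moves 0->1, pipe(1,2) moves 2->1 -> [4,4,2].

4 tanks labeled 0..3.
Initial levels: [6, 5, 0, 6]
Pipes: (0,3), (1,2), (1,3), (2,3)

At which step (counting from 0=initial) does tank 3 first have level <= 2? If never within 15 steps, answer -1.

Answer: -1

Derivation:
Step 1: flows [0=3,1->2,3->1,3->2] -> levels [6 5 2 4]
Step 2: flows [0->3,1->2,1->3,3->2] -> levels [5 3 4 5]
Step 3: flows [0=3,2->1,3->1,3->2] -> levels [5 5 4 3]
Step 4: flows [0->3,1->2,1->3,2->3] -> levels [4 3 4 6]
Step 5: flows [3->0,2->1,3->1,3->2] -> levels [5 5 4 3]
  -> period-2 cycle (repeats step 3); tank 3 never drops to <=2
Tank 3 never reaches <=2 within 15 steps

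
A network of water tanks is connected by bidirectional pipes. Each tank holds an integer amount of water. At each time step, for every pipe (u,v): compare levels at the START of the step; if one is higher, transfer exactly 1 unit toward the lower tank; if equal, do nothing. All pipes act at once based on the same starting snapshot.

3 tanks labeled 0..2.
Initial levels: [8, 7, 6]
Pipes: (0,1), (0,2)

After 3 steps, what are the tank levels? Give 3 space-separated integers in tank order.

Step 1: flows [0->1,0->2] -> levels [6 8 7]
Step 2: flows [1->0,2->0] -> levels [8 7 6]
  -> period-2 cycle: step 2 state = step 0 state
  -> state at step 3: (3-0) mod 2 = 1, same as step 1 -> [6 8 7]

Answer: 6 8 7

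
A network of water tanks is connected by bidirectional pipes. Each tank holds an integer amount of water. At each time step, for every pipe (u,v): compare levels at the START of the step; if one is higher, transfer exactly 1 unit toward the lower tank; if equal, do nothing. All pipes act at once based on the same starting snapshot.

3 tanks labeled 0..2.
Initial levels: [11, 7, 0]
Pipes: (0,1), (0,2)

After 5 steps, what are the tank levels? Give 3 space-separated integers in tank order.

Step 1: flows [0->1,0->2] -> levels [9 8 1]
Step 2: flows [0->1,0->2] -> levels [7 9 2]
Step 3: flows [1->0,0->2] -> levels [7 8 3]
Step 4: flows [1->0,0->2] -> levels [7 7 4]
Step 5: flows [0=1,0->2] -> levels [6 7 5]

Answer: 6 7 5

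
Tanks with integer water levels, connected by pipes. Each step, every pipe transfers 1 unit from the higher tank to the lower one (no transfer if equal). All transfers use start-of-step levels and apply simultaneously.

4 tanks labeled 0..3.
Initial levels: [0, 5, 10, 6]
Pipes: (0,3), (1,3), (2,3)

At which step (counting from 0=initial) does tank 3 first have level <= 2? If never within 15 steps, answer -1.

Step 1: flows [3->0,3->1,2->3] -> levels [1 6 9 5]
Step 2: flows [3->0,1->3,2->3] -> levels [2 5 8 6]
Step 3: flows [3->0,3->1,2->3] -> levels [3 6 7 5]
Step 4: flows [3->0,1->3,2->3] -> levels [4 5 6 6]
Step 5: flows [3->0,3->1,2=3] -> levels [5 6 6 4]
Step 6: flows [0->3,1->3,2->3] -> levels [4 5 5 7]
Step 7: flows [3->0,3->1,3->2] -> levels [5 6 6 4]
  -> period-2 cycle (repeats step 5); tank 3 never drops to <=2
Tank 3 never reaches <=2 within 15 steps

Answer: -1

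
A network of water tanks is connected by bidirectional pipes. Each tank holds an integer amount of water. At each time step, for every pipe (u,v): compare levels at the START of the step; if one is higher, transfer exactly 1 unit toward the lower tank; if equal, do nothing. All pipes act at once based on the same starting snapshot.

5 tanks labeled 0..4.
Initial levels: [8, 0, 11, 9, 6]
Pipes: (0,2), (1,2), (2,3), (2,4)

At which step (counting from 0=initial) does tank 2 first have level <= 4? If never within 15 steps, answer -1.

Answer: 7

Derivation:
Step 1: flows [2->0,2->1,2->3,2->4] -> levels [9 1 7 10 7]
Step 2: flows [0->2,2->1,3->2,2=4] -> levels [8 2 8 9 7]
Step 3: flows [0=2,2->1,3->2,2->4] -> levels [8 3 7 8 8]
Step 4: flows [0->2,2->1,3->2,4->2] -> levels [7 4 9 7 7]
Step 5: flows [2->0,2->1,2->3,2->4] -> levels [8 5 5 8 8]
Step 6: flows [0->2,1=2,3->2,4->2] -> levels [7 5 8 7 7]
Step 7: flows [2->0,2->1,2->3,2->4] -> levels [8 6 4 8 8]
Tank 2 first reaches <=4 at step 7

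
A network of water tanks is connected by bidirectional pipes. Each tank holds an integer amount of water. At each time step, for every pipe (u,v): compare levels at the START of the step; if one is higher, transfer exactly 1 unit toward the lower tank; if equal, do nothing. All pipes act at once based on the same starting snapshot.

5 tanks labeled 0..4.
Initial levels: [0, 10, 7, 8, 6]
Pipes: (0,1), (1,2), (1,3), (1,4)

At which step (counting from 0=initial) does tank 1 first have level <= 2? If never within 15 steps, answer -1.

Step 1: flows [1->0,1->2,1->3,1->4] -> levels [1 6 8 9 7]
Step 2: flows [1->0,2->1,3->1,4->1] -> levels [2 8 7 8 6]
Step 3: flows [1->0,1->2,1=3,1->4] -> levels [3 5 8 8 7]
Step 4: flows [1->0,2->1,3->1,4->1] -> levels [4 7 7 7 6]
Step 5: flows [1->0,1=2,1=3,1->4] -> levels [5 5 7 7 7]
Step 6: flows [0=1,2->1,3->1,4->1] -> levels [5 8 6 6 6]
Step 7: flows [1->0,1->2,1->3,1->4] -> levels [6 4 7 7 7]
Step 8: flows [0->1,2->1,3->1,4->1] -> levels [5 8 6 6 6]
  -> period-2 cycle (repeats step 6); tank 1 never drops to <=2
Tank 1 never reaches <=2 within 15 steps

Answer: -1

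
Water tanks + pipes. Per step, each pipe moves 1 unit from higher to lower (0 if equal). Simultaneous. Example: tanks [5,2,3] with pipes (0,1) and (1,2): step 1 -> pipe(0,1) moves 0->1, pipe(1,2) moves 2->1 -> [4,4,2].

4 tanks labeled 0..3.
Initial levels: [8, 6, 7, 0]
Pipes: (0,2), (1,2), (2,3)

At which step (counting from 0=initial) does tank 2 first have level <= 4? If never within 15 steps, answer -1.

Step 1: flows [0->2,2->1,2->3] -> levels [7 7 6 1]
Step 2: flows [0->2,1->2,2->3] -> levels [6 6 7 2]
Step 3: flows [2->0,2->1,2->3] -> levels [7 7 4 3]
Tank 2 first reaches <=4 at step 3

Answer: 3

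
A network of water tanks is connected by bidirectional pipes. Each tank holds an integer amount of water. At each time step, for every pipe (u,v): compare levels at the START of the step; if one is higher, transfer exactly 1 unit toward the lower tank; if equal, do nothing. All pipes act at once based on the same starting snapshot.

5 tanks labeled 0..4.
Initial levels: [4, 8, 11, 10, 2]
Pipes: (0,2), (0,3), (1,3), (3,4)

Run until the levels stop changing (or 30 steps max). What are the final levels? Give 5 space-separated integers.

Step 1: flows [2->0,3->0,3->1,3->4] -> levels [6 9 10 7 3]
Step 2: flows [2->0,3->0,1->3,3->4] -> levels [8 8 9 6 4]
Step 3: flows [2->0,0->3,1->3,3->4] -> levels [8 7 8 7 5]
Step 4: flows [0=2,0->3,1=3,3->4] -> levels [7 7 8 7 6]
Step 5: flows [2->0,0=3,1=3,3->4] -> levels [8 7 7 6 7]
Step 6: flows [0->2,0->3,1->3,4->3] -> levels [6 6 8 9 6]
Step 7: flows [2->0,3->0,3->1,3->4] -> levels [8 7 7 6 7]
  -> period-2 cycle: step 7 state = step 5 state; never stabilizes
  -> state at step 30: (30-5) mod 2 = 1, same as step 6 -> [6 6 8 9 6]

Answer: 6 6 8 9 6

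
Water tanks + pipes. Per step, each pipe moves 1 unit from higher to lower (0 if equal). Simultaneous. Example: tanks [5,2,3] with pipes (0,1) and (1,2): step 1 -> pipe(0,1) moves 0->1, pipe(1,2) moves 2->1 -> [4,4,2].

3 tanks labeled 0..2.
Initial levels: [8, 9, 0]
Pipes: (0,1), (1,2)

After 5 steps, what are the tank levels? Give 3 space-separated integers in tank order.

Answer: 6 6 5

Derivation:
Step 1: flows [1->0,1->2] -> levels [9 7 1]
Step 2: flows [0->1,1->2] -> levels [8 7 2]
Step 3: flows [0->1,1->2] -> levels [7 7 3]
Step 4: flows [0=1,1->2] -> levels [7 6 4]
Step 5: flows [0->1,1->2] -> levels [6 6 5]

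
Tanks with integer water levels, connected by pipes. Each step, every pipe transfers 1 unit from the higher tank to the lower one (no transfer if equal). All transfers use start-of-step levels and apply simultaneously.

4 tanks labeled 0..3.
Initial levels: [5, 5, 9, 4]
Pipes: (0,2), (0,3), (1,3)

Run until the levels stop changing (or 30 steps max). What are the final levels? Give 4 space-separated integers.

Step 1: flows [2->0,0->3,1->3] -> levels [5 4 8 6]
Step 2: flows [2->0,3->0,3->1] -> levels [7 5 7 4]
Step 3: flows [0=2,0->3,1->3] -> levels [6 4 7 6]
Step 4: flows [2->0,0=3,3->1] -> levels [7 5 6 5]
Step 5: flows [0->2,0->3,1=3] -> levels [5 5 7 6]
Step 6: flows [2->0,3->0,3->1] -> levels [7 6 6 4]
Step 7: flows [0->2,0->3,1->3] -> levels [5 5 7 6]
  -> period-2 cycle: step 7 state = step 5 state; never stabilizes
  -> state at step 30: (30-5) mod 2 = 1, same as step 6 -> [7 6 6 4]

Answer: 7 6 6 4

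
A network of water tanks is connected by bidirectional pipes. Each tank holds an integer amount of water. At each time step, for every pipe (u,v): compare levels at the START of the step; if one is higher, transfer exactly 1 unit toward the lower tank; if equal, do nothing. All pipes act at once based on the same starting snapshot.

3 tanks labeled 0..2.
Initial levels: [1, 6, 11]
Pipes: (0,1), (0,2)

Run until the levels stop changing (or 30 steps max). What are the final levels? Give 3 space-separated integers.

Answer: 6 6 6

Derivation:
Step 1: flows [1->0,2->0] -> levels [3 5 10]
Step 2: flows [1->0,2->0] -> levels [5 4 9]
Step 3: flows [0->1,2->0] -> levels [5 5 8]
Step 4: flows [0=1,2->0] -> levels [6 5 7]
Step 5: flows [0->1,2->0] -> levels [6 6 6]
Step 6: flows [0=1,0=2] -> levels [6 6 6]
  -> stable (no change)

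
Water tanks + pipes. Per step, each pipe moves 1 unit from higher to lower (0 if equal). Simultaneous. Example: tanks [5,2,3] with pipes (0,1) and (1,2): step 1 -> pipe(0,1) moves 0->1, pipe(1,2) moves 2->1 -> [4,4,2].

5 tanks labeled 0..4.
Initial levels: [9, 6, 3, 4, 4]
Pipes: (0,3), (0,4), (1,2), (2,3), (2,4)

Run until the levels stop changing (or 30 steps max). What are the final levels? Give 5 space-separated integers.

Answer: 5 6 3 6 6

Derivation:
Step 1: flows [0->3,0->4,1->2,3->2,4->2] -> levels [7 5 6 4 4]
Step 2: flows [0->3,0->4,2->1,2->3,2->4] -> levels [5 6 3 6 6]
Step 3: flows [3->0,4->0,1->2,3->2,4->2] -> levels [7 5 6 4 4]
  -> period-2 cycle: step 3 state = step 1 state; never stabilizes
  -> state at step 30: (30-1) mod 2 = 1, same as step 2 -> [5 6 3 6 6]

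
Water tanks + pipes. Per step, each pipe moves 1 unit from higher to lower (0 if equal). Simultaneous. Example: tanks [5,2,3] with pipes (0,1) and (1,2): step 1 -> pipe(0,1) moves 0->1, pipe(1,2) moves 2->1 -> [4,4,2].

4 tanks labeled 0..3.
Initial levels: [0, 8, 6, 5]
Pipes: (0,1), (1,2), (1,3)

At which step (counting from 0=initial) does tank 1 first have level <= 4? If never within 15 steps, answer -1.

Step 1: flows [1->0,1->2,1->3] -> levels [1 5 7 6]
Step 2: flows [1->0,2->1,3->1] -> levels [2 6 6 5]
Step 3: flows [1->0,1=2,1->3] -> levels [3 4 6 6]
Tank 1 first reaches <=4 at step 3

Answer: 3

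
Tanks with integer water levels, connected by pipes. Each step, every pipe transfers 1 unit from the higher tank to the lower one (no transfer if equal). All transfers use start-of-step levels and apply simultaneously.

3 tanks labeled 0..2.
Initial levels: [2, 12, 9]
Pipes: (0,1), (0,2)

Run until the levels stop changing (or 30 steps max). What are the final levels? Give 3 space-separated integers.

Step 1: flows [1->0,2->0] -> levels [4 11 8]
Step 2: flows [1->0,2->0] -> levels [6 10 7]
Step 3: flows [1->0,2->0] -> levels [8 9 6]
Step 4: flows [1->0,0->2] -> levels [8 8 7]
Step 5: flows [0=1,0->2] -> levels [7 8 8]
Step 6: flows [1->0,2->0] -> levels [9 7 7]
Step 7: flows [0->1,0->2] -> levels [7 8 8]
  -> period-2 cycle: step 7 state = step 5 state; never stabilizes
  -> state at step 30: (30-5) mod 2 = 1, same as step 6 -> [9 7 7]

Answer: 9 7 7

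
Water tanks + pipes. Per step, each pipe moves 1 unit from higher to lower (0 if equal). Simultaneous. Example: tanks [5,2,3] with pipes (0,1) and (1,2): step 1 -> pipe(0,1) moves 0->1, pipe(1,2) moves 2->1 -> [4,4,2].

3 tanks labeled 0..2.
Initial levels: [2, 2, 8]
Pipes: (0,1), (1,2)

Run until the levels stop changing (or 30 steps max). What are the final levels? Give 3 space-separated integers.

Step 1: flows [0=1,2->1] -> levels [2 3 7]
Step 2: flows [1->0,2->1] -> levels [3 3 6]
Step 3: flows [0=1,2->1] -> levels [3 4 5]
Step 4: flows [1->0,2->1] -> levels [4 4 4]
Step 5: flows [0=1,1=2] -> levels [4 4 4]
  -> stable (no change)

Answer: 4 4 4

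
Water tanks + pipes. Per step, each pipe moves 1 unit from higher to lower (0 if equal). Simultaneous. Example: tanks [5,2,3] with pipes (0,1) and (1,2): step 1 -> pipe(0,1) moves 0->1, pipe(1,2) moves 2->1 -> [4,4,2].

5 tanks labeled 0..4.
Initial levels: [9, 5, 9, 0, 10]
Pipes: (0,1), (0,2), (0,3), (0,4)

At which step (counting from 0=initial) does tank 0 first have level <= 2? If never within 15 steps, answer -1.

Answer: -1

Derivation:
Step 1: flows [0->1,0=2,0->3,4->0] -> levels [8 6 9 1 9]
Step 2: flows [0->1,2->0,0->3,4->0] -> levels [8 7 8 2 8]
Step 3: flows [0->1,0=2,0->3,0=4] -> levels [6 8 8 3 8]
Step 4: flows [1->0,2->0,0->3,4->0] -> levels [8 7 7 4 7]
Step 5: flows [0->1,0->2,0->3,0->4] -> levels [4 8 8 5 8]
Step 6: flows [1->0,2->0,3->0,4->0] -> levels [8 7 7 4 7]
  -> period-2 cycle (repeats step 4); tank 0 never drops to <=2
Tank 0 never reaches <=2 within 15 steps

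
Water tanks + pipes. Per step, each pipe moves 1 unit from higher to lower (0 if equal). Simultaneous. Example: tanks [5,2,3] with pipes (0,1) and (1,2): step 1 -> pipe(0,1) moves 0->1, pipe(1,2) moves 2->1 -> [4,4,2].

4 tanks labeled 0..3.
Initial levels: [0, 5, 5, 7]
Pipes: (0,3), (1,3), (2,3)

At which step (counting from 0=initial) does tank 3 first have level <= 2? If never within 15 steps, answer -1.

Answer: 5

Derivation:
Step 1: flows [3->0,3->1,3->2] -> levels [1 6 6 4]
Step 2: flows [3->0,1->3,2->3] -> levels [2 5 5 5]
Step 3: flows [3->0,1=3,2=3] -> levels [3 5 5 4]
Step 4: flows [3->0,1->3,2->3] -> levels [4 4 4 5]
Step 5: flows [3->0,3->1,3->2] -> levels [5 5 5 2]
Tank 3 first reaches <=2 at step 5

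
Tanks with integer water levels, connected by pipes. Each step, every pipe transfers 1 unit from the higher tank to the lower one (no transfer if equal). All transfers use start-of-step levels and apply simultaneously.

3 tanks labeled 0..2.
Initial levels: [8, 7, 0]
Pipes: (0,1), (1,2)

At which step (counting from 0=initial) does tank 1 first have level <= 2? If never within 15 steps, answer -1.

Step 1: flows [0->1,1->2] -> levels [7 7 1]
Step 2: flows [0=1,1->2] -> levels [7 6 2]
Step 3: flows [0->1,1->2] -> levels [6 6 3]
Step 4: flows [0=1,1->2] -> levels [6 5 4]
Step 5: flows [0->1,1->2] -> levels [5 5 5]
Step 6: flows [0=1,1=2] -> levels [5 5 5]
  -> stable; tank 1 stays at 5 > 2
Tank 1 never reaches <=2 within 15 steps

Answer: -1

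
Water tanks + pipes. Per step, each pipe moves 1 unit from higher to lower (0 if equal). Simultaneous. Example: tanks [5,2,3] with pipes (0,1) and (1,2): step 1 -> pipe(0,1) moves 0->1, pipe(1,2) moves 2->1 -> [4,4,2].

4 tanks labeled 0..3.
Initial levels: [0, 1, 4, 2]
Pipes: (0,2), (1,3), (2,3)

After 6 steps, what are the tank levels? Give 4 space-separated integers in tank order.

Answer: 2 1 1 3

Derivation:
Step 1: flows [2->0,3->1,2->3] -> levels [1 2 2 2]
Step 2: flows [2->0,1=3,2=3] -> levels [2 2 1 2]
Step 3: flows [0->2,1=3,3->2] -> levels [1 2 3 1]
Step 4: flows [2->0,1->3,2->3] -> levels [2 1 1 3]
Step 5: flows [0->2,3->1,3->2] -> levels [1 2 3 1]
  -> period-2 cycle: step 5 state = step 3 state
  -> state at step 6: (6-3) mod 2 = 1, same as step 4 -> [2 1 1 3]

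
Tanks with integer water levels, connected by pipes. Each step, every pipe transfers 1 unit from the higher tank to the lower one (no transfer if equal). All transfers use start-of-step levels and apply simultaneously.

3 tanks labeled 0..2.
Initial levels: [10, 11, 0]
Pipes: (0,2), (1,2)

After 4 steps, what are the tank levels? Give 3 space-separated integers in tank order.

Step 1: flows [0->2,1->2] -> levels [9 10 2]
Step 2: flows [0->2,1->2] -> levels [8 9 4]
Step 3: flows [0->2,1->2] -> levels [7 8 6]
Step 4: flows [0->2,1->2] -> levels [6 7 8]

Answer: 6 7 8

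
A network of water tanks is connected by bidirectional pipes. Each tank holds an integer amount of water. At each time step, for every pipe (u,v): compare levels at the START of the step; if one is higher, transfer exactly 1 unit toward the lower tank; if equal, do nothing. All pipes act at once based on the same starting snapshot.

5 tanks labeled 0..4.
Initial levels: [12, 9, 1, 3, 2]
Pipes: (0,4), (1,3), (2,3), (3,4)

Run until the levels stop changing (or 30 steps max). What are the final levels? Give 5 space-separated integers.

Answer: 7 4 4 7 5

Derivation:
Step 1: flows [0->4,1->3,3->2,3->4] -> levels [11 8 2 2 4]
Step 2: flows [0->4,1->3,2=3,4->3] -> levels [10 7 2 4 4]
Step 3: flows [0->4,1->3,3->2,3=4] -> levels [9 6 3 4 5]
Step 4: flows [0->4,1->3,3->2,4->3] -> levels [8 5 4 5 5]
Step 5: flows [0->4,1=3,3->2,3=4] -> levels [7 5 5 4 6]
Step 6: flows [0->4,1->3,2->3,4->3] -> levels [6 4 4 7 6]
Step 7: flows [0=4,3->1,3->2,3->4] -> levels [6 5 5 4 7]
Step 8: flows [4->0,1->3,2->3,4->3] -> levels [7 4 4 7 5]
Step 9: flows [0->4,3->1,3->2,3->4] -> levels [6 5 5 4 7]
  -> period-2 cycle: step 9 state = step 7 state; never stabilizes
  -> state at step 30: (30-7) mod 2 = 1, same as step 8 -> [7 4 4 7 5]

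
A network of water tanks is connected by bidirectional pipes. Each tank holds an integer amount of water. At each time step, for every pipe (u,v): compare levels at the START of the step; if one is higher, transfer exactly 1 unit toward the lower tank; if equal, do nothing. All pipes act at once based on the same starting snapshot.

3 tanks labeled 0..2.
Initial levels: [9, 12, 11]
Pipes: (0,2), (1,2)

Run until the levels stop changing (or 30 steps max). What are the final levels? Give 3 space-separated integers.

Step 1: flows [2->0,1->2] -> levels [10 11 11]
Step 2: flows [2->0,1=2] -> levels [11 11 10]
Step 3: flows [0->2,1->2] -> levels [10 10 12]
Step 4: flows [2->0,2->1] -> levels [11 11 10]
  -> period-2 cycle: step 4 state = step 2 state; never stabilizes
  -> state at step 30: (30-2) mod 2 = 0, same as step 2 -> [11 11 10]

Answer: 11 11 10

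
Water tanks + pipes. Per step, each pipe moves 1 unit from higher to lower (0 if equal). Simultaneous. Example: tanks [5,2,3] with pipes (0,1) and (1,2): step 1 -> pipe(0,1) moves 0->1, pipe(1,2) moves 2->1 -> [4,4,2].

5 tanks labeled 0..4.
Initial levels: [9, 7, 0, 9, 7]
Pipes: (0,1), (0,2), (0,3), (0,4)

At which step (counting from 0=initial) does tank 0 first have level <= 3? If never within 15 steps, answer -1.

Step 1: flows [0->1,0->2,0=3,0->4] -> levels [6 8 1 9 8]
Step 2: flows [1->0,0->2,3->0,4->0] -> levels [8 7 2 8 7]
Step 3: flows [0->1,0->2,0=3,0->4] -> levels [5 8 3 8 8]
Step 4: flows [1->0,0->2,3->0,4->0] -> levels [7 7 4 7 7]
Step 5: flows [0=1,0->2,0=3,0=4] -> levels [6 7 5 7 7]
Step 6: flows [1->0,0->2,3->0,4->0] -> levels [8 6 6 6 6]
Step 7: flows [0->1,0->2,0->3,0->4] -> levels [4 7 7 7 7]
Step 8: flows [1->0,2->0,3->0,4->0] -> levels [8 6 6 6 6]
  -> period-2 cycle (repeats step 6); tank 0 never drops to <=3
Tank 0 never reaches <=3 within 15 steps

Answer: -1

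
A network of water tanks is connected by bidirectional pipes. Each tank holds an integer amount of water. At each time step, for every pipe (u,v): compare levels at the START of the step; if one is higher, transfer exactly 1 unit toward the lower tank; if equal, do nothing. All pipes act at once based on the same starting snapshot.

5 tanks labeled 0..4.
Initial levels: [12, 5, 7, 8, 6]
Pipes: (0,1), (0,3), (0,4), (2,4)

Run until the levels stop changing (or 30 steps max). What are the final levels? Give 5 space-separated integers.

Answer: 6 8 7 9 8

Derivation:
Step 1: flows [0->1,0->3,0->4,2->4] -> levels [9 6 6 9 8]
Step 2: flows [0->1,0=3,0->4,4->2] -> levels [7 7 7 9 8]
Step 3: flows [0=1,3->0,4->0,4->2] -> levels [9 7 8 8 6]
Step 4: flows [0->1,0->3,0->4,2->4] -> levels [6 8 7 9 8]
Step 5: flows [1->0,3->0,4->0,4->2] -> levels [9 7 8 8 6]
  -> period-2 cycle: step 5 state = step 3 state; never stabilizes
  -> state at step 30: (30-3) mod 2 = 1, same as step 4 -> [6 8 7 9 8]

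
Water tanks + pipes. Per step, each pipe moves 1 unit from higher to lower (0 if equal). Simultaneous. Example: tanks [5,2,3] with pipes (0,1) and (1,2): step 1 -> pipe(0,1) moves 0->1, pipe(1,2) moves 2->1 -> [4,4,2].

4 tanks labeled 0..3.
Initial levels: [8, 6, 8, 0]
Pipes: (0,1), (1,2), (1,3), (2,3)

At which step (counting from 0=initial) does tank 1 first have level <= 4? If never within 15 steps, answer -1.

Answer: 6

Derivation:
Step 1: flows [0->1,2->1,1->3,2->3] -> levels [7 7 6 2]
Step 2: flows [0=1,1->2,1->3,2->3] -> levels [7 5 6 4]
Step 3: flows [0->1,2->1,1->3,2->3] -> levels [6 6 4 6]
Step 4: flows [0=1,1->2,1=3,3->2] -> levels [6 5 6 5]
Step 5: flows [0->1,2->1,1=3,2->3] -> levels [5 7 4 6]
Step 6: flows [1->0,1->2,1->3,3->2] -> levels [6 4 6 6]
Tank 1 first reaches <=4 at step 6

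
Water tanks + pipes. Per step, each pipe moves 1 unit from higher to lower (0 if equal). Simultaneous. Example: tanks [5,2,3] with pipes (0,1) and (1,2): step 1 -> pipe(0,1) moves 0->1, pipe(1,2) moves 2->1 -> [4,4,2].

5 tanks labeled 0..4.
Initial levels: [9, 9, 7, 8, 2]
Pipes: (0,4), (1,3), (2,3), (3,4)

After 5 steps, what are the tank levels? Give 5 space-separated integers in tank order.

Answer: 6 8 8 5 8

Derivation:
Step 1: flows [0->4,1->3,3->2,3->4] -> levels [8 8 8 7 4]
Step 2: flows [0->4,1->3,2->3,3->4] -> levels [7 7 7 8 6]
Step 3: flows [0->4,3->1,3->2,3->4] -> levels [6 8 8 5 8]
Step 4: flows [4->0,1->3,2->3,4->3] -> levels [7 7 7 8 6]
  -> period-2 cycle: step 4 state = step 2 state
  -> state at step 5: (5-2) mod 2 = 1, same as step 3 -> [6 8 8 5 8]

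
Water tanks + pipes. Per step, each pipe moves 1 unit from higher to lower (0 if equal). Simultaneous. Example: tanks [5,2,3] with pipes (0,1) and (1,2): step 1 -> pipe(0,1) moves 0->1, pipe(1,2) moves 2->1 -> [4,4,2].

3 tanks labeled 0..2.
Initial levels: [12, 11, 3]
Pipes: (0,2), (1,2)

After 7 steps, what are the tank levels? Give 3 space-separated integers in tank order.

Step 1: flows [0->2,1->2] -> levels [11 10 5]
Step 2: flows [0->2,1->2] -> levels [10 9 7]
Step 3: flows [0->2,1->2] -> levels [9 8 9]
Step 4: flows [0=2,2->1] -> levels [9 9 8]
Step 5: flows [0->2,1->2] -> levels [8 8 10]
Step 6: flows [2->0,2->1] -> levels [9 9 8]
  -> period-2 cycle: step 6 state = step 4 state
  -> state at step 7: (7-4) mod 2 = 1, same as step 5 -> [8 8 10]

Answer: 8 8 10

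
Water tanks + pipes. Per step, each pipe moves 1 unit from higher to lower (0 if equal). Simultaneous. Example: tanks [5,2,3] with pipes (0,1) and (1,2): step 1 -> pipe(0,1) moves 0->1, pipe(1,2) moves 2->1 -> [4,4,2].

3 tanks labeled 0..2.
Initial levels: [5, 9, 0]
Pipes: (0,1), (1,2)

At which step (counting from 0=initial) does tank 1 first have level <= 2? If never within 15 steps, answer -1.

Answer: -1

Derivation:
Step 1: flows [1->0,1->2] -> levels [6 7 1]
Step 2: flows [1->0,1->2] -> levels [7 5 2]
Step 3: flows [0->1,1->2] -> levels [6 5 3]
Step 4: flows [0->1,1->2] -> levels [5 5 4]
Step 5: flows [0=1,1->2] -> levels [5 4 5]
Step 6: flows [0->1,2->1] -> levels [4 6 4]
Step 7: flows [1->0,1->2] -> levels [5 4 5]
  -> period-2 cycle (repeats step 5); tank 1 never drops to <=2
Tank 1 never reaches <=2 within 15 steps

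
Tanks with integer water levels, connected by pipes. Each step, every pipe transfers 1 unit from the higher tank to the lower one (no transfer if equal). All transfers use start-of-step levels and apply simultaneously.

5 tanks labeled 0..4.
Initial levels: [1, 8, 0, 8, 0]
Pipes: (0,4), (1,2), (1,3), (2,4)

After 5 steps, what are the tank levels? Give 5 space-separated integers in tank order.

Answer: 1 5 3 6 2

Derivation:
Step 1: flows [0->4,1->2,1=3,2=4] -> levels [0 7 1 8 1]
Step 2: flows [4->0,1->2,3->1,2=4] -> levels [1 7 2 7 0]
Step 3: flows [0->4,1->2,1=3,2->4] -> levels [0 6 2 7 2]
Step 4: flows [4->0,1->2,3->1,2=4] -> levels [1 6 3 6 1]
Step 5: flows [0=4,1->2,1=3,2->4] -> levels [1 5 3 6 2]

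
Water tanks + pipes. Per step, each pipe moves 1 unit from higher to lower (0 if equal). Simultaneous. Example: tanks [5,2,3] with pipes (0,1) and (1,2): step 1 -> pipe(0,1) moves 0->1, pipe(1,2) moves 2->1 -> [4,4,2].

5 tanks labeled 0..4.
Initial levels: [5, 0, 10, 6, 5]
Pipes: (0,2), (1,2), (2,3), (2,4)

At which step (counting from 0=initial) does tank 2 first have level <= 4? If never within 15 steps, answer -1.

Answer: 5

Derivation:
Step 1: flows [2->0,2->1,2->3,2->4] -> levels [6 1 6 7 6]
Step 2: flows [0=2,2->1,3->2,2=4] -> levels [6 2 6 6 6]
Step 3: flows [0=2,2->1,2=3,2=4] -> levels [6 3 5 6 6]
Step 4: flows [0->2,2->1,3->2,4->2] -> levels [5 4 7 5 5]
Step 5: flows [2->0,2->1,2->3,2->4] -> levels [6 5 3 6 6]
Tank 2 first reaches <=4 at step 5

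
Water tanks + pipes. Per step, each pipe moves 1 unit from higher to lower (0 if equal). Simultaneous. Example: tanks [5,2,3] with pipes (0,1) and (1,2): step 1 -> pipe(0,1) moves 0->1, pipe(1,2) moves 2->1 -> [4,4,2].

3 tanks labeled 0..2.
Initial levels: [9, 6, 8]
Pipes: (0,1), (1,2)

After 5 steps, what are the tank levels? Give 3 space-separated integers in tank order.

Answer: 7 9 7

Derivation:
Step 1: flows [0->1,2->1] -> levels [8 8 7]
Step 2: flows [0=1,1->2] -> levels [8 7 8]
Step 3: flows [0->1,2->1] -> levels [7 9 7]
Step 4: flows [1->0,1->2] -> levels [8 7 8]
  -> period-2 cycle: step 4 state = step 2 state
  -> state at step 5: (5-2) mod 2 = 1, same as step 3 -> [7 9 7]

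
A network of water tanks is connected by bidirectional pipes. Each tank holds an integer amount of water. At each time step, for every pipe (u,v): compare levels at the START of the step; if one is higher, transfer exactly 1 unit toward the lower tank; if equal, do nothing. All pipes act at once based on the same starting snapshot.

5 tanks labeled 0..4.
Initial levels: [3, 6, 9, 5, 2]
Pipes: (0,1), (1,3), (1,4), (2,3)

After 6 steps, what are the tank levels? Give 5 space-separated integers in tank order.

Answer: 4 7 5 5 4

Derivation:
Step 1: flows [1->0,1->3,1->4,2->3] -> levels [4 3 8 7 3]
Step 2: flows [0->1,3->1,1=4,2->3] -> levels [3 5 7 7 3]
Step 3: flows [1->0,3->1,1->4,2=3] -> levels [4 4 7 6 4]
Step 4: flows [0=1,3->1,1=4,2->3] -> levels [4 5 6 6 4]
Step 5: flows [1->0,3->1,1->4,2=3] -> levels [5 4 6 5 5]
Step 6: flows [0->1,3->1,4->1,2->3] -> levels [4 7 5 5 4]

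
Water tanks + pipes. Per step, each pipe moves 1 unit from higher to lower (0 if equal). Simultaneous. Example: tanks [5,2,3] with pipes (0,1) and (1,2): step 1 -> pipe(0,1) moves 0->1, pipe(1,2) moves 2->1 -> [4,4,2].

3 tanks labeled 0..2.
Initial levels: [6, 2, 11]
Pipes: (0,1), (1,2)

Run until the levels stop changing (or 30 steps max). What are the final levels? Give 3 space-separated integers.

Answer: 7 5 7

Derivation:
Step 1: flows [0->1,2->1] -> levels [5 4 10]
Step 2: flows [0->1,2->1] -> levels [4 6 9]
Step 3: flows [1->0,2->1] -> levels [5 6 8]
Step 4: flows [1->0,2->1] -> levels [6 6 7]
Step 5: flows [0=1,2->1] -> levels [6 7 6]
Step 6: flows [1->0,1->2] -> levels [7 5 7]
Step 7: flows [0->1,2->1] -> levels [6 7 6]
  -> period-2 cycle: step 7 state = step 5 state; never stabilizes
  -> state at step 30: (30-5) mod 2 = 1, same as step 6 -> [7 5 7]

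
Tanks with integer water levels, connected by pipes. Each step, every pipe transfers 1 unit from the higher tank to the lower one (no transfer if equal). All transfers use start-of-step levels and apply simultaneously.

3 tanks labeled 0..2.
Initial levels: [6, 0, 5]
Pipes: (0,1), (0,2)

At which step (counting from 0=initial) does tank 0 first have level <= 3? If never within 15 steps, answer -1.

Step 1: flows [0->1,0->2] -> levels [4 1 6]
Step 2: flows [0->1,2->0] -> levels [4 2 5]
Step 3: flows [0->1,2->0] -> levels [4 3 4]
Step 4: flows [0->1,0=2] -> levels [3 4 4]
Tank 0 first reaches <=3 at step 4

Answer: 4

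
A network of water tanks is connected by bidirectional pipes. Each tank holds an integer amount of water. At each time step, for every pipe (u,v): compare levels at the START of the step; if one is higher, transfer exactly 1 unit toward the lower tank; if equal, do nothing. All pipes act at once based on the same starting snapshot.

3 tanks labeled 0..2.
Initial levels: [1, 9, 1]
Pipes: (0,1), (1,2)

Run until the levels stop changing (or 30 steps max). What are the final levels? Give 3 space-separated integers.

Answer: 3 5 3

Derivation:
Step 1: flows [1->0,1->2] -> levels [2 7 2]
Step 2: flows [1->0,1->2] -> levels [3 5 3]
Step 3: flows [1->0,1->2] -> levels [4 3 4]
Step 4: flows [0->1,2->1] -> levels [3 5 3]
  -> period-2 cycle: step 4 state = step 2 state; never stabilizes
  -> state at step 30: (30-2) mod 2 = 0, same as step 2 -> [3 5 3]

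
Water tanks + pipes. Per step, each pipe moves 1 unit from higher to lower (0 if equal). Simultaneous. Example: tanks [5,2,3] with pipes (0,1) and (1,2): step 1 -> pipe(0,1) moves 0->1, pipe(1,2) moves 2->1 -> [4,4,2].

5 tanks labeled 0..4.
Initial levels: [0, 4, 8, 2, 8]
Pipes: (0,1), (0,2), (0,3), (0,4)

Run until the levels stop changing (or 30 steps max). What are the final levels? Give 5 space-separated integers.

Answer: 3 5 5 4 5

Derivation:
Step 1: flows [1->0,2->0,3->0,4->0] -> levels [4 3 7 1 7]
Step 2: flows [0->1,2->0,0->3,4->0] -> levels [4 4 6 2 6]
Step 3: flows [0=1,2->0,0->3,4->0] -> levels [5 4 5 3 5]
Step 4: flows [0->1,0=2,0->3,0=4] -> levels [3 5 5 4 5]
Step 5: flows [1->0,2->0,3->0,4->0] -> levels [7 4 4 3 4]
Step 6: flows [0->1,0->2,0->3,0->4] -> levels [3 5 5 4 5]
  -> period-2 cycle: step 6 state = step 4 state; never stabilizes
  -> state at step 30: (30-4) mod 2 = 0, same as step 4 -> [3 5 5 4 5]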